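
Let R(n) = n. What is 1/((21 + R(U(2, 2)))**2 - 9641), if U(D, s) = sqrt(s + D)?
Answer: -1/9112 ≈ -0.00010975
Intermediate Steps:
U(D, s) = sqrt(D + s)
1/((21 + R(U(2, 2)))**2 - 9641) = 1/((21 + sqrt(2 + 2))**2 - 9641) = 1/((21 + sqrt(4))**2 - 9641) = 1/((21 + 2)**2 - 9641) = 1/(23**2 - 9641) = 1/(529 - 9641) = 1/(-9112) = -1/9112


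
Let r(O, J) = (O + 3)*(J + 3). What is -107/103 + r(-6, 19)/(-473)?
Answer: -3983/4429 ≈ -0.89930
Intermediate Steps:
r(O, J) = (3 + J)*(3 + O) (r(O, J) = (3 + O)*(3 + J) = (3 + J)*(3 + O))
-107/103 + r(-6, 19)/(-473) = -107/103 + (9 + 3*19 + 3*(-6) + 19*(-6))/(-473) = -107*1/103 + (9 + 57 - 18 - 114)*(-1/473) = -107/103 - 66*(-1/473) = -107/103 + 6/43 = -3983/4429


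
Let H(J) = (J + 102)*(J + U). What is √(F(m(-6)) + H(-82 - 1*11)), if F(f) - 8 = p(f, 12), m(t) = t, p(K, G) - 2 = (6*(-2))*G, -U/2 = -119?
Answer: √1171 ≈ 34.220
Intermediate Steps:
U = 238 (U = -2*(-119) = 238)
p(K, G) = 2 - 12*G (p(K, G) = 2 + (6*(-2))*G = 2 - 12*G)
F(f) = -134 (F(f) = 8 + (2 - 12*12) = 8 + (2 - 144) = 8 - 142 = -134)
H(J) = (102 + J)*(238 + J) (H(J) = (J + 102)*(J + 238) = (102 + J)*(238 + J))
√(F(m(-6)) + H(-82 - 1*11)) = √(-134 + (24276 + (-82 - 1*11)² + 340*(-82 - 1*11))) = √(-134 + (24276 + (-82 - 11)² + 340*(-82 - 11))) = √(-134 + (24276 + (-93)² + 340*(-93))) = √(-134 + (24276 + 8649 - 31620)) = √(-134 + 1305) = √1171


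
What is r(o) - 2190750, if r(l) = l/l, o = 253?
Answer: -2190749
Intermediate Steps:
r(l) = 1
r(o) - 2190750 = 1 - 2190750 = -2190749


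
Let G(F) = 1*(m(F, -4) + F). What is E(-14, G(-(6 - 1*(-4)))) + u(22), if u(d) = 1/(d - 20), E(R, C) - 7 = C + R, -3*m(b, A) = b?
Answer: -79/6 ≈ -13.167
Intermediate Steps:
m(b, A) = -b/3
G(F) = 2*F/3 (G(F) = 1*(-F/3 + F) = 1*(2*F/3) = 2*F/3)
E(R, C) = 7 + C + R (E(R, C) = 7 + (C + R) = 7 + C + R)
u(d) = 1/(-20 + d)
E(-14, G(-(6 - 1*(-4)))) + u(22) = (7 + 2*(-(6 - 1*(-4)))/3 - 14) + 1/(-20 + 22) = (7 + 2*(-(6 + 4))/3 - 14) + 1/2 = (7 + 2*(-1*10)/3 - 14) + ½ = (7 + (⅔)*(-10) - 14) + ½ = (7 - 20/3 - 14) + ½ = -41/3 + ½ = -79/6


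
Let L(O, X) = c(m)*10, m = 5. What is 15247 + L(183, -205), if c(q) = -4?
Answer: 15207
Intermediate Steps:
L(O, X) = -40 (L(O, X) = -4*10 = -40)
15247 + L(183, -205) = 15247 - 40 = 15207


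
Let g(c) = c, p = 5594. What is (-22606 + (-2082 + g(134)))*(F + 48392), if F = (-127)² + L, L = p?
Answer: -1721603710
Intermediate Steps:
L = 5594
F = 21723 (F = (-127)² + 5594 = 16129 + 5594 = 21723)
(-22606 + (-2082 + g(134)))*(F + 48392) = (-22606 + (-2082 + 134))*(21723 + 48392) = (-22606 - 1948)*70115 = -24554*70115 = -1721603710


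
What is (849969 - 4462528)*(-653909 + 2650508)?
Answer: -7212831686841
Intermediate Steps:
(849969 - 4462528)*(-653909 + 2650508) = -3612559*1996599 = -7212831686841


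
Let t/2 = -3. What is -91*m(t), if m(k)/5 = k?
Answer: 2730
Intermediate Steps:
t = -6 (t = 2*(-3) = -6)
m(k) = 5*k
-91*m(t) = -455*(-6) = -91*(-30) = 2730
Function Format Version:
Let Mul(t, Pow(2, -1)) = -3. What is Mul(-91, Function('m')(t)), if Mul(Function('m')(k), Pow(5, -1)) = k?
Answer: 2730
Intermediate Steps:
t = -6 (t = Mul(2, -3) = -6)
Function('m')(k) = Mul(5, k)
Mul(-91, Function('m')(t)) = Mul(-91, Mul(5, -6)) = Mul(-91, -30) = 2730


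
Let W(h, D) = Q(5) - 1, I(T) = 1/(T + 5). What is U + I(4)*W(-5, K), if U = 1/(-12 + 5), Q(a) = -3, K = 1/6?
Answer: -37/63 ≈ -0.58730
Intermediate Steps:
K = ⅙ ≈ 0.16667
I(T) = 1/(5 + T)
W(h, D) = -4 (W(h, D) = -3 - 1 = -4)
U = -⅐ (U = 1/(-7) = -⅐ ≈ -0.14286)
U + I(4)*W(-5, K) = -⅐ - 4/(5 + 4) = -⅐ - 4/9 = -37/63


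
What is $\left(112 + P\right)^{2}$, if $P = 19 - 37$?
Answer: $8836$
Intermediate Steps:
$P = -18$ ($P = 19 - 37 = -18$)
$\left(112 + P\right)^{2} = \left(112 - 18\right)^{2} = 94^{2} = 8836$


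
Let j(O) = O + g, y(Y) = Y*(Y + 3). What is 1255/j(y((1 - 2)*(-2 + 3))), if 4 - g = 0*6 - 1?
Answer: 1255/3 ≈ 418.33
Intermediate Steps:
g = 5 (g = 4 - (0*6 - 1) = 4 - (0 - 1) = 4 - 1*(-1) = 4 + 1 = 5)
y(Y) = Y*(3 + Y)
j(O) = 5 + O (j(O) = O + 5 = 5 + O)
1255/j(y((1 - 2)*(-2 + 3))) = 1255/(5 + ((1 - 2)*(-2 + 3))*(3 + (1 - 2)*(-2 + 3))) = 1255/(5 + (-1*1)*(3 - 1*1)) = 1255/(5 - (3 - 1)) = 1255/(5 - 1*2) = 1255/(5 - 2) = 1255/3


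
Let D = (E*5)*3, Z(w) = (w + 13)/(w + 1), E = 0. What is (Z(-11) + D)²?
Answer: 1/25 ≈ 0.040000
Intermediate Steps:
Z(w) = (13 + w)/(1 + w)
D = 0 (D = (0*5)*3 = 0*3 = 0)
(Z(-11) + D)² = ((13 - 11)/(1 - 11) + 0)² = (2/(-10) + 0)² = (-⅒*2 + 0)² = (-⅕ + 0)² = (-⅕)² = 1/25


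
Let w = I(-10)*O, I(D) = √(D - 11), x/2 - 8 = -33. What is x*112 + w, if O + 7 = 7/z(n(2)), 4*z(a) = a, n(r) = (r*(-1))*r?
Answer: -5600 - 14*I*√21 ≈ -5600.0 - 64.156*I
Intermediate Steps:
n(r) = -r² (n(r) = (-r)*r = -r²)
z(a) = a/4
x = -50 (x = 16 + 2*(-33) = 16 - 66 = -50)
I(D) = √(-11 + D)
O = -14 (O = -7 + 7/(((-1*2²)/4)) = -7 + 7/(((-1*4)/4)) = -7 + 7/(((¼)*(-4))) = -7 + 7/(-1) = -7 + 7*(-1) = -7 - 7 = -14)
w = -14*I*√21 (w = √(-11 - 10)*(-14) = √(-21)*(-14) = (I*√21)*(-14) = -14*I*√21 ≈ -64.156*I)
x*112 + w = -50*112 - 14*I*√21 = -5600 - 14*I*√21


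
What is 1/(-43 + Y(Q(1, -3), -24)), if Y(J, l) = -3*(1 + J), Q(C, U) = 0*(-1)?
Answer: -1/46 ≈ -0.021739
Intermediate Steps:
Q(C, U) = 0
Y(J, l) = -3 - 3*J
1/(-43 + Y(Q(1, -3), -24)) = 1/(-43 + (-3 - 3*0)) = 1/(-43 + (-3 + 0)) = 1/(-43 - 3) = 1/(-46) = -1/46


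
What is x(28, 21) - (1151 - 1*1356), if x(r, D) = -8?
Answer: 197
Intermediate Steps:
x(28, 21) - (1151 - 1*1356) = -8 - (1151 - 1*1356) = -8 - (1151 - 1356) = -8 - 1*(-205) = -8 + 205 = 197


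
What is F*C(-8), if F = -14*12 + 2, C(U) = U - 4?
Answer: 1992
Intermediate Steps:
C(U) = -4 + U
F = -166 (F = -168 + 2 = -166)
F*C(-8) = -166*(-4 - 8) = -166*(-12) = 1992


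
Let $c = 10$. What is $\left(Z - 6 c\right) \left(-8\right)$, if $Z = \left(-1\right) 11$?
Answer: $568$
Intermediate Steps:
$Z = -11$
$\left(Z - 6 c\right) \left(-8\right) = \left(-11 - 60\right) \left(-8\right) = \left(-71\right) \left(-8\right) = 568$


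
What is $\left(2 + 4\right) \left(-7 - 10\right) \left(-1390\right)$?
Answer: $141780$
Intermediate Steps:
$\left(2 + 4\right) \left(-7 - 10\right) \left(-1390\right) = 6 \left(-17\right) \left(-1390\right) = \left(-102\right) \left(-1390\right) = 141780$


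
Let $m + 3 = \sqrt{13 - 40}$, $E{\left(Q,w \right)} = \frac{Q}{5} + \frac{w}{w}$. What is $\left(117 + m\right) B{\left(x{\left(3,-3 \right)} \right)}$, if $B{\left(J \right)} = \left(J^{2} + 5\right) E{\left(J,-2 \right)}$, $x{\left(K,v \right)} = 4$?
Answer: $\frac{21546}{5} + \frac{567 i \sqrt{3}}{5} \approx 4309.2 + 196.41 i$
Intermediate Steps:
$E{\left(Q,w \right)} = 1 + \frac{Q}{5}$ ($E{\left(Q,w \right)} = Q \frac{1}{5} + 1 = \frac{Q}{5} + 1 = 1 + \frac{Q}{5}$)
$B{\left(J \right)} = \left(1 + \frac{J}{5}\right) \left(5 + J^{2}\right)$ ($B{\left(J \right)} = \left(J^{2} + 5\right) \left(1 + \frac{J}{5}\right) = \left(5 + J^{2}\right) \left(1 + \frac{J}{5}\right) = \left(1 + \frac{J}{5}\right) \left(5 + J^{2}\right)$)
$m = -3 + 3 i \sqrt{3}$ ($m = -3 + \sqrt{13 - 40} = -3 + \sqrt{-27} = -3 + 3 i \sqrt{3} \approx -3.0 + 5.1962 i$)
$\left(117 + m\right) B{\left(x{\left(3,-3 \right)} \right)} = \left(117 - \left(3 - 3 i \sqrt{3}\right)\right) \frac{\left(5 + 4\right) \left(5 + 4^{2}\right)}{5} = \left(114 + 3 i \sqrt{3}\right) \frac{1}{5} \cdot 9 \left(5 + 16\right) = \left(114 + 3 i \sqrt{3}\right) \frac{1}{5} \cdot 9 \cdot 21 = \left(114 + 3 i \sqrt{3}\right) \frac{189}{5} = \frac{21546}{5} + \frac{567 i \sqrt{3}}{5}$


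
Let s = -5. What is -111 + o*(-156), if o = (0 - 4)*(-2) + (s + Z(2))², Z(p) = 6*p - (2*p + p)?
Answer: -1515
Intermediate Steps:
Z(p) = 3*p (Z(p) = 6*p - 3*p = 3*p)
o = 9 (o = (0 - 4)*(-2) + (-5 + 3*2)² = -4*(-2) + (-5 + 6)² = 8 + 1² = 8 + 1 = 9)
-111 + o*(-156) = -111 + 9*(-156) = -111 - 1404 = -1515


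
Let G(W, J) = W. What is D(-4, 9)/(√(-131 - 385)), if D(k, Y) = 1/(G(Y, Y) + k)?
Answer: -I*√129/1290 ≈ -0.0088045*I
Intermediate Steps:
D(k, Y) = 1/(Y + k)
D(-4, 9)/(√(-131 - 385)) = 1/((9 - 4)*(√(-131 - 385))) = 1/(5*(√(-516))) = 1/(5*((2*I*√129))) = (-I*√129/258)/5 = -I*√129/1290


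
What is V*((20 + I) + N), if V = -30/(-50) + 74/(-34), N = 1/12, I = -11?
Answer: -7303/510 ≈ -14.320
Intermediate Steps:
N = 1/12 ≈ 0.083333
V = -134/85 (V = -30*(-1/50) + 74*(-1/34) = ⅗ - 37/17 = -134/85 ≈ -1.5765)
V*((20 + I) + N) = -134*((20 - 11) + 1/12)/85 = -134*(9 + 1/12)/85 = -134/85*109/12 = -7303/510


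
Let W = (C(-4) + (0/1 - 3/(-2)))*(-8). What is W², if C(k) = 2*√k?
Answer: -880 + 768*I ≈ -880.0 + 768.0*I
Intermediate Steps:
W = -12 - 32*I (W = (2*√(-4) + (0/1 - 3/(-2)))*(-8) = (2*(2*I) + (0*1 - 3*(-½)))*(-8) = (4*I + (0 + 3/2))*(-8) = (4*I + 3/2)*(-8) = (3/2 + 4*I)*(-8) = -12 - 32*I ≈ -12.0 - 32.0*I)
W² = (-12 - 32*I)²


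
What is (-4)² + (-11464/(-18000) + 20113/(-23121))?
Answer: 91137127/5780250 ≈ 15.767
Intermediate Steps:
(-4)² + (-11464/(-18000) + 20113/(-23121)) = 16 + (-11464*(-1/18000) + 20113*(-1/23121)) = 16 + (1433/2250 - 20113/23121) = 16 - 1346873/5780250 = 91137127/5780250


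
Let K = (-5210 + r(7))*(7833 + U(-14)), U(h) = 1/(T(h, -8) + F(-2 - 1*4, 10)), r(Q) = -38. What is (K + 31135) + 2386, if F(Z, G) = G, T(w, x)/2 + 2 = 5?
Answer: -41074391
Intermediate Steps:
T(w, x) = 6 (T(w, x) = -4 + 2*5 = -4 + 10 = 6)
U(h) = 1/16 (U(h) = 1/(6 + 10) = 1/16)
K = -41107912 (K = (-5210 - 38)*(7833 + 1/16) = -5248*125329/16 = -41107912)
(K + 31135) + 2386 = (-41107912 + 31135) + 2386 = -41076777 + 2386 = -41074391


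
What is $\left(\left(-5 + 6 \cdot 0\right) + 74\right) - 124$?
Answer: $-55$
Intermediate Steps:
$\left(\left(-5 + 6 \cdot 0\right) + 74\right) - 124 = \left(\left(-5 + 0\right) + 74\right) - 124 = \left(-5 + 74\right) - 124 = 69 - 124 = -55$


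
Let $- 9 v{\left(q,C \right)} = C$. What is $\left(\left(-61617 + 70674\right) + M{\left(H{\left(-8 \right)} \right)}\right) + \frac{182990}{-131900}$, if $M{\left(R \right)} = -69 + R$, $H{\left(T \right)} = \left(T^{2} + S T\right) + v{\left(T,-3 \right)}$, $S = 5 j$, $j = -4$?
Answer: $\frac{364477133}{39570} \approx 9210.9$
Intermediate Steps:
$v{\left(q,C \right)} = - \frac{C}{9}$
$S = -20$ ($S = 5 \left(-4\right) = -20$)
$H{\left(T \right)} = \frac{1}{3} + T^{2} - 20 T$ ($H{\left(T \right)} = \left(T^{2} - 20 T\right) - - \frac{1}{3} = \left(T^{2} - 20 T\right) + \frac{1}{3} = \frac{1}{3} + T^{2} - 20 T$)
$\left(\left(-61617 + 70674\right) + M{\left(H{\left(-8 \right)} \right)}\right) + \frac{182990}{-131900} = \left(\left(-61617 + 70674\right) + \left(-69 + \left(\frac{1}{3} + \left(-8\right)^{2} - -160\right)\right)\right) + \frac{182990}{-131900} = \left(9057 + \left(-69 + \left(\frac{1}{3} + 64 + 160\right)\right)\right) + 182990 \left(- \frac{1}{131900}\right) = \left(9057 + \left(-69 + \frac{673}{3}\right)\right) - \frac{18299}{13190} = \left(9057 + \frac{466}{3}\right) - \frac{18299}{13190} = \frac{27637}{3} - \frac{18299}{13190} = \frac{364477133}{39570}$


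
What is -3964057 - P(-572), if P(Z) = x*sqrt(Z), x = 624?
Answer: -3964057 - 1248*I*sqrt(143) ≈ -3.9641e+6 - 14924.0*I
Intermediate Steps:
P(Z) = 624*sqrt(Z)
-3964057 - P(-572) = -3964057 - 624*sqrt(-572) = -3964057 - 624*2*I*sqrt(143) = -3964057 - 1248*I*sqrt(143)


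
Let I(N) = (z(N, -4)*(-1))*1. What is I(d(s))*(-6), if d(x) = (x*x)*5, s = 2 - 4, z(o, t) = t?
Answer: -24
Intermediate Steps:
s = -2
d(x) = 5*x² (d(x) = x²*5 = 5*x²)
I(N) = 4 (I(N) = -4*(-1)*1 = 4*1 = 4)
I(d(s))*(-6) = 4*(-6) = -24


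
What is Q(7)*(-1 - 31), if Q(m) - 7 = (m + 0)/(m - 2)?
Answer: -1344/5 ≈ -268.80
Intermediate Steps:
Q(m) = 7 + m/(-2 + m) (Q(m) = 7 + (m + 0)/(m - 2) = 7 + m/(-2 + m))
Q(7)*(-1 - 31) = (2*(-7 + 4*7)/(-2 + 7))*(-1 - 31) = (2*(-7 + 28)/5)*(-32) = (2*(1/5)*21)*(-32) = (42/5)*(-32) = -1344/5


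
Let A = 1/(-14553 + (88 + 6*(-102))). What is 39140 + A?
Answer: 590113779/15077 ≈ 39140.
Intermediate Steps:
A = -1/15077 (A = 1/(-14553 + (88 - 612)) = 1/(-14553 - 524) = 1/(-15077) = -1/15077 ≈ -6.6326e-5)
39140 + A = 39140 - 1/15077 = 590113779/15077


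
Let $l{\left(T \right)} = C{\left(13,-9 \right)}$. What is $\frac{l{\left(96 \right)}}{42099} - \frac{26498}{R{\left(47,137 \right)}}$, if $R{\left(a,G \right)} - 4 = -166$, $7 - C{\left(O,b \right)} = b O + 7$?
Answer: $\frac{185926376}{1136673} \approx 163.57$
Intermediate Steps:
$C{\left(O,b \right)} = - O b$ ($C{\left(O,b \right)} = 7 - \left(b O + 7\right) = 7 - \left(O b + 7\right) = 7 - \left(7 + O b\right) = - O b$)
$R{\left(a,G \right)} = -162$ ($R{\left(a,G \right)} = 4 - 166 = -162$)
$l{\left(T \right)} = 117$ ($l{\left(T \right)} = \left(-1\right) 13 \left(-9\right) = 117$)
$\frac{l{\left(96 \right)}}{42099} - \frac{26498}{R{\left(47,137 \right)}} = \frac{117}{42099} - \frac{26498}{-162} = 117 \cdot \frac{1}{42099} - - \frac{13249}{81} = \frac{39}{14033} + \frac{13249}{81} = \frac{185926376}{1136673}$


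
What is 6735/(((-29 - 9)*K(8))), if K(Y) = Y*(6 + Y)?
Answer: -6735/4256 ≈ -1.5825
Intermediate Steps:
6735/(((-29 - 9)*K(8))) = 6735/(((-29 - 9)*(8*(6 + 8)))) = 6735/((-304*14)) = 6735/((-38*112)) = 6735/(-4256) = 6735*(-1/4256) = -6735/4256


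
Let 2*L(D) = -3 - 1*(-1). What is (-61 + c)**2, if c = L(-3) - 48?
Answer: 12100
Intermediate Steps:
L(D) = -1 (L(D) = (-3 - 1*(-1))/2 = (-3 + 1)/2 = (1/2)*(-2) = -1)
c = -49 (c = -1 - 48 = -49)
(-61 + c)**2 = (-61 - 49)**2 = (-110)**2 = 12100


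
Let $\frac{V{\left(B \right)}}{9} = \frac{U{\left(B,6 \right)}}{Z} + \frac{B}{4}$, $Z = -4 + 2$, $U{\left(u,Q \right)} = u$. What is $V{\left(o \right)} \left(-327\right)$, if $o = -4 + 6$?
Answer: $\frac{2943}{2} \approx 1471.5$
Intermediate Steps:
$Z = -2$
$o = 2$
$V{\left(B \right)} = - \frac{9 B}{4}$ ($V{\left(B \right)} = 9 \left(\frac{B}{-2} + \frac{B}{4}\right) = 9 \left(B \left(- \frac{1}{2}\right) + B \frac{1}{4}\right) = 9 \left(- \frac{B}{2} + \frac{B}{4}\right) = 9 \left(- \frac{B}{4}\right) = - \frac{9 B}{4}$)
$V{\left(o \right)} \left(-327\right) = \left(- \frac{9}{4}\right) 2 \left(-327\right) = \left(- \frac{9}{2}\right) \left(-327\right) = \frac{2943}{2}$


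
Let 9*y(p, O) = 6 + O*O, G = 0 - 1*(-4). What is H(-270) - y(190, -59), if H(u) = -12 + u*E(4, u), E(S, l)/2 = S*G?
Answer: -81355/9 ≈ -9039.4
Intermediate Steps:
G = 4 (G = 0 + 4 = 4)
y(p, O) = ⅔ + O²/9 (y(p, O) = (6 + O*O)/9 = (6 + O²)/9 = ⅔ + O²/9)
E(S, l) = 8*S (E(S, l) = 2*(S*4) = 2*(4*S) = 8*S)
H(u) = -12 + 32*u (H(u) = -12 + u*(8*4) = -12 + u*32 = -12 + 32*u)
H(-270) - y(190, -59) = (-12 + 32*(-270)) - (⅔ + (⅑)*(-59)²) = (-12 - 8640) - (⅔ + (⅑)*3481) = -8652 - (⅔ + 3481/9) = -8652 - 1*3487/9 = -8652 - 3487/9 = -81355/9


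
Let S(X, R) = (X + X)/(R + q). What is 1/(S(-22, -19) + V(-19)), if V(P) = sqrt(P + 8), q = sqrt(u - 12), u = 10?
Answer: (19 - I*sqrt(2))/(44 + I*sqrt(11)*(19 - I*sqrt(2))) ≈ 0.13182 - 0.19965*I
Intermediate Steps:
q = I*sqrt(2) (q = sqrt(10 - 12) = sqrt(-2) = I*sqrt(2) ≈ 1.4142*I)
S(X, R) = 2*X/(R + I*sqrt(2)) (S(X, R) = (X + X)/(R + I*sqrt(2)) = (2*X)/(R + I*sqrt(2)) = 2*X/(R + I*sqrt(2)))
V(P) = sqrt(8 + P)
1/(S(-22, -19) + V(-19)) = 1/(2*(-22)/(-19 + I*sqrt(2)) + sqrt(8 - 19)) = 1/(-44/(-19 + I*sqrt(2)) + sqrt(-11)) = 1/(-44/(-19 + I*sqrt(2)) + I*sqrt(11))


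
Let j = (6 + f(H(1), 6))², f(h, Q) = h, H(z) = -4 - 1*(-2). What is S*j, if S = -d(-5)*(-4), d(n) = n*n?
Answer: 1600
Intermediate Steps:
d(n) = n²
H(z) = -2 (H(z) = -4 + 2 = -2)
j = 16 (j = (6 - 2)² = 4² = 16)
S = 100 (S = -1*(-5)²*(-4) = -1*25*(-4) = -25*(-4) = 100)
S*j = 100*16 = 1600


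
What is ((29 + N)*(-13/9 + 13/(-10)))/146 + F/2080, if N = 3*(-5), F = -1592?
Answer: -175697/170820 ≈ -1.0286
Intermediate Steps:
N = -15
((29 + N)*(-13/9 + 13/(-10)))/146 + F/2080 = ((29 - 15)*(-13/9 + 13/(-10)))/146 - 1592/2080 = (14*(-13*⅑ + 13*(-⅒)))*(1/146) - 1592*1/2080 = (14*(-13/9 - 13/10))*(1/146) - 199/260 = (14*(-247/90))*(1/146) - 199/260 = -1729/45*1/146 - 199/260 = -1729/6570 - 199/260 = -175697/170820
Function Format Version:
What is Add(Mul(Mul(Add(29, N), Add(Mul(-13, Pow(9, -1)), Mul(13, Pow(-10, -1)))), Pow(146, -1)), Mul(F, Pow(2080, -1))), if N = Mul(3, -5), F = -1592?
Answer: Rational(-175697, 170820) ≈ -1.0286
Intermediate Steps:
N = -15
Add(Mul(Mul(Add(29, N), Add(Mul(-13, Pow(9, -1)), Mul(13, Pow(-10, -1)))), Pow(146, -1)), Mul(F, Pow(2080, -1))) = Add(Mul(Mul(Add(29, -15), Add(Mul(-13, Pow(9, -1)), Mul(13, Pow(-10, -1)))), Pow(146, -1)), Mul(-1592, Pow(2080, -1))) = Add(Mul(Mul(14, Add(Mul(-13, Rational(1, 9)), Mul(13, Rational(-1, 10)))), Rational(1, 146)), Mul(-1592, Rational(1, 2080))) = Add(Mul(Mul(14, Add(Rational(-13, 9), Rational(-13, 10))), Rational(1, 146)), Rational(-199, 260)) = Add(Mul(Mul(14, Rational(-247, 90)), Rational(1, 146)), Rational(-199, 260)) = Add(Mul(Rational(-1729, 45), Rational(1, 146)), Rational(-199, 260)) = Add(Rational(-1729, 6570), Rational(-199, 260)) = Rational(-175697, 170820)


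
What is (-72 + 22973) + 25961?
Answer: 48862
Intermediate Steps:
(-72 + 22973) + 25961 = 22901 + 25961 = 48862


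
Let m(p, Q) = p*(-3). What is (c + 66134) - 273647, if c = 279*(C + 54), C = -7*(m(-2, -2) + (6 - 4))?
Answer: -208071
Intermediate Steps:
m(p, Q) = -3*p
C = -56 (C = -7*(-3*(-2) + (6 - 4)) = -7*(6 + 2) = -7*8 = -56)
c = -558 (c = 279*(-56 + 54) = 279*(-2) = -558)
(c + 66134) - 273647 = (-558 + 66134) - 273647 = 65576 - 273647 = -208071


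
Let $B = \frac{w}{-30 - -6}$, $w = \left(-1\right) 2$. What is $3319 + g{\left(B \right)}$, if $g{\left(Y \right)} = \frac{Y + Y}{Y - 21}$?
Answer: $\frac{833067}{251} \approx 3319.0$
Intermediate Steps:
$w = -2$
$B = \frac{1}{12}$ ($B = - \frac{2}{-30 - -6} = - \frac{2}{-30 + 6} = - \frac{2}{-24} = \left(-2\right) \left(- \frac{1}{24}\right) = \frac{1}{12} \approx 0.083333$)
$g{\left(Y \right)} = \frac{2 Y}{-21 + Y}$
$3319 + g{\left(B \right)} = 3319 + 2 \cdot \frac{1}{12} \frac{1}{-21 + \frac{1}{12}} = 3319 + 2 \cdot \frac{1}{12} \frac{1}{- \frac{251}{12}} = 3319 + 2 \cdot \frac{1}{12} \left(- \frac{12}{251}\right) = 3319 - \frac{2}{251} = \frac{833067}{251}$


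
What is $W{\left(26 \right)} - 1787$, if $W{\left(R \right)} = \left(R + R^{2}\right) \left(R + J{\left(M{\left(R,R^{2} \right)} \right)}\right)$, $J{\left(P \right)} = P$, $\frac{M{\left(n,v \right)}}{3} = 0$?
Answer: $16465$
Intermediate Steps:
$M{\left(n,v \right)} = 0$ ($M{\left(n,v \right)} = 3 \cdot 0 = 0$)
$W{\left(R \right)} = R \left(R + R^{2}\right)$ ($W{\left(R \right)} = \left(R + R^{2}\right) \left(R + 0\right) = \left(R + R^{2}\right) R = R \left(R + R^{2}\right)$)
$W{\left(26 \right)} - 1787 = 26^{2} \left(1 + 26\right) - 1787 = 676 \cdot 27 - 1787 = 18252 - 1787 = 16465$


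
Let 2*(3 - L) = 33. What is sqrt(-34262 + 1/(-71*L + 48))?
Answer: 2*I*sqrt(34708852563)/2013 ≈ 185.1*I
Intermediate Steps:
L = -27/2 (L = 3 - 1/2*33 = 3 - 33/2 = -27/2 ≈ -13.500)
sqrt(-34262 + 1/(-71*L + 48)) = sqrt(-34262 + 1/(-71*(-27/2) + 48)) = sqrt(-34262 + 1/(1917/2 + 48)) = sqrt(-34262 + 1/(2013/2)) = sqrt(-34262 + 2/2013) = sqrt(-68969404/2013) = 2*I*sqrt(34708852563)/2013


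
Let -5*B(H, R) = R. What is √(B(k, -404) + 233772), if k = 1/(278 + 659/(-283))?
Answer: 4*√365395/5 ≈ 483.58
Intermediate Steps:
k = 283/78015 (k = 1/(278 + 659*(-1/283)) = 1/(278 - 659/283) = 1/(78015/283) = 283/78015 ≈ 0.0036275)
B(H, R) = -R/5
√(B(k, -404) + 233772) = √(-⅕*(-404) + 233772) = √(404/5 + 233772) = √(1169264/5) = 4*√365395/5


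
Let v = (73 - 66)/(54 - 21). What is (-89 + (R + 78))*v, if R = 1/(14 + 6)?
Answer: -511/220 ≈ -2.3227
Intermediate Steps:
R = 1/20 ≈ 0.050000
v = 7/33 ≈ 0.21212
(-89 + (R + 78))*v = (-89 + (1/20 + 78))*(7/33) = (-89 + 1561/20)*(7/33) = -219/20*7/33 = -511/220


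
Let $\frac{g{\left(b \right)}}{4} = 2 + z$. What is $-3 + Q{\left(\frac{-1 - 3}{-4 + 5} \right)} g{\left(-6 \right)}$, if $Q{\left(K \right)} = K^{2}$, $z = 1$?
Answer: $189$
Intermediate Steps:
$g{\left(b \right)} = 12$ ($g{\left(b \right)} = 4 \left(2 + 1\right) = 4 \cdot 3 = 12$)
$-3 + Q{\left(\frac{-1 - 3}{-4 + 5} \right)} g{\left(-6 \right)} = -3 + \left(\frac{-1 - 3}{-4 + 5}\right)^{2} \cdot 12 = -3 + \left(- \frac{4}{1}\right)^{2} \cdot 12 = -3 + \left(\left(-4\right) 1\right)^{2} \cdot 12 = -3 + \left(-4\right)^{2} \cdot 12 = -3 + 16 \cdot 12 = -3 + 192 = 189$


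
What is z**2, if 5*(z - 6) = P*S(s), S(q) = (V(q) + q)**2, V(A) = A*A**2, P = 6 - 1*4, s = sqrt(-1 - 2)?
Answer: 36/25 ≈ 1.4400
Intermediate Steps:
s = I*sqrt(3) (s = sqrt(-3) = I*sqrt(3) ≈ 1.732*I)
P = 2 (P = 6 - 4 = 2)
V(A) = A**3
S(q) = (q + q**3)**2 (S(q) = (q**3 + q)**2 = (q + q**3)**2)
z = 6/5 (z = 6 + (2*((I*sqrt(3))**2*(1 + (I*sqrt(3))**2)**2))/5 = 6 + (2*(-3*(1 - 3)**2))/5 = 6 + (2*(-3*(-2)**2))/5 = 6 + (2*(-3*4))/5 = 6 + (2*(-12))/5 = 6 + (1/5)*(-24) = 6 - 24/5 = 6/5 ≈ 1.2000)
z**2 = (6/5)**2 = 36/25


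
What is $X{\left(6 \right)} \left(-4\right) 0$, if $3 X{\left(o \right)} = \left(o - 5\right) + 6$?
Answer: $0$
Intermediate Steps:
$X{\left(o \right)} = \frac{1}{3} + \frac{o}{3}$ ($X{\left(o \right)} = \frac{\left(o - 5\right) + 6}{3} = \frac{\left(-5 + o\right) + 6}{3} = \frac{1 + o}{3} = \frac{1}{3} + \frac{o}{3}$)
$X{\left(6 \right)} \left(-4\right) 0 = \left(\frac{1}{3} + \frac{1}{3} \cdot 6\right) \left(-4\right) 0 = \left(\frac{1}{3} + 2\right) \left(-4\right) 0 = \frac{7}{3} \left(-4\right) 0 = \left(- \frac{28}{3}\right) 0 = 0$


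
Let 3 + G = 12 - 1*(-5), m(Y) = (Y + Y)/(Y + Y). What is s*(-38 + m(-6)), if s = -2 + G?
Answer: -444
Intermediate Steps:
m(Y) = 1 (m(Y) = (2*Y)/((2*Y)) = (2*Y)*(1/(2*Y)) = 1)
G = 14 (G = -3 + (12 - 1*(-5)) = -3 + (12 + 5) = -3 + 17 = 14)
s = 12 (s = -2 + 14 = 12)
s*(-38 + m(-6)) = 12*(-38 + 1) = 12*(-37) = -444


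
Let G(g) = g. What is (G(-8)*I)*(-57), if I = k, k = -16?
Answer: -7296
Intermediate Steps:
I = -16
(G(-8)*I)*(-57) = -8*(-16)*(-57) = 128*(-57) = -7296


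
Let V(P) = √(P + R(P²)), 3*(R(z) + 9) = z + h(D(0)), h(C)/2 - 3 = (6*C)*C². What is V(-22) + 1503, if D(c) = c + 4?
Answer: 1503 + √3495/3 ≈ 1522.7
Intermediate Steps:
D(c) = 4 + c
h(C) = 6 + 12*C³ (h(C) = 6 + 2*((6*C)*C²) = 6 + 2*(6*C³) = 6 + 12*C³)
R(z) = 249 + z/3 (R(z) = -9 + (z + (6 + 12*(4 + 0)³))/3 = -9 + (z + (6 + 12*4³))/3 = -9 + (z + (6 + 12*64))/3 = -9 + (z + (6 + 768))/3 = -9 + (z + 774)/3 = -9 + (774 + z)/3 = -9 + (258 + z/3) = 249 + z/3)
V(P) = √(249 + P + P²/3) (V(P) = √(P + (249 + P²/3)) = √(249 + P + P²/3))
V(-22) + 1503 = √(2241 + 3*(-22)² + 9*(-22))/3 + 1503 = √(2241 + 3*484 - 198)/3 + 1503 = √(2241 + 1452 - 198)/3 + 1503 = √3495/3 + 1503 = 1503 + √3495/3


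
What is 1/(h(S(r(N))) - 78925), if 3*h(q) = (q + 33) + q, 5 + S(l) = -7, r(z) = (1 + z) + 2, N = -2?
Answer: -1/78922 ≈ -1.2671e-5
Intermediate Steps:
r(z) = 3 + z
S(l) = -12 (S(l) = -5 - 7 = -12)
h(q) = 11 + 2*q/3 (h(q) = ((q + 33) + q)/3 = ((33 + q) + q)/3 = (33 + 2*q)/3 = 11 + 2*q/3)
1/(h(S(r(N))) - 78925) = 1/((11 + (⅔)*(-12)) - 78925) = 1/((11 - 8) - 78925) = 1/(3 - 78925) = 1/(-78922) = -1/78922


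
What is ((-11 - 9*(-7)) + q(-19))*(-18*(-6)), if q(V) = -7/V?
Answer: 107460/19 ≈ 5655.8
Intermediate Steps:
((-11 - 9*(-7)) + q(-19))*(-18*(-6)) = ((-11 - 9*(-7)) - 7/(-19))*(-18*(-6)) = ((-11 + 63) - 7*(-1/19))*108 = (52 + 7/19)*108 = (995/19)*108 = 107460/19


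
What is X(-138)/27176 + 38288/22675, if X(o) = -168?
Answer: 129588161/77026975 ≈ 1.6824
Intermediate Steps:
X(-138)/27176 + 38288/22675 = -168/27176 + 38288/22675 = -168*1/27176 + 38288*(1/22675) = -21/3397 + 38288/22675 = 129588161/77026975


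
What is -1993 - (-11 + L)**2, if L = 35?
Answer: -2569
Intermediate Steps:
-1993 - (-11 + L)**2 = -1993 - (-11 + 35)**2 = -1993 - 1*24**2 = -1993 - 1*576 = -1993 - 576 = -2569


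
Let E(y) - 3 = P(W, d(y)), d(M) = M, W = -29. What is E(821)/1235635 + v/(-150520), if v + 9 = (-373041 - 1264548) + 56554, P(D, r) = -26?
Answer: 97679492049/9299389010 ≈ 10.504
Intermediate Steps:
E(y) = -23 (E(y) = 3 - 26 = -23)
v = -1581044 (v = -9 + ((-373041 - 1264548) + 56554) = -9 + (-1637589 + 56554) = -9 - 1581035 = -1581044)
E(821)/1235635 + v/(-150520) = -23/1235635 - 1581044/(-150520) = -23*1/1235635 - 1581044*(-1/150520) = -23/1235635 + 395261/37630 = 97679492049/9299389010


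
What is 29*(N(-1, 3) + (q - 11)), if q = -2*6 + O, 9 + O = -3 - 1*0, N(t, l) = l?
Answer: -928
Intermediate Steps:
O = -12 (O = -9 + (-3 - 1*0) = -9 + (-3 + 0) = -9 - 3 = -12)
q = -24 (q = -2*6 - 12 = -12 - 12 = -24)
29*(N(-1, 3) + (q - 11)) = 29*(3 + (-24 - 11)) = 29*(3 - 35) = 29*(-32) = -928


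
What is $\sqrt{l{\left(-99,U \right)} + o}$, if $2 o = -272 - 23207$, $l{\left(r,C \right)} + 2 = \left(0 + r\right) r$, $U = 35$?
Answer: $\frac{i \sqrt{7762}}{2} \approx 44.051 i$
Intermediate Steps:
$l{\left(r,C \right)} = -2 + r^{2}$ ($l{\left(r,C \right)} = -2 + \left(0 + r\right) r = -2 + r r = -2 + r^{2}$)
$o = - \frac{23479}{2}$ ($o = \frac{-272 - 23207}{2} = \frac{1}{2} \left(-23479\right) = - \frac{23479}{2} \approx -11740.0$)
$\sqrt{l{\left(-99,U \right)} + o} = \sqrt{\left(-2 + \left(-99\right)^{2}\right) - \frac{23479}{2}} = \sqrt{\left(-2 + 9801\right) - \frac{23479}{2}} = \sqrt{9799 - \frac{23479}{2}} = \sqrt{- \frac{3881}{2}} = \frac{i \sqrt{7762}}{2}$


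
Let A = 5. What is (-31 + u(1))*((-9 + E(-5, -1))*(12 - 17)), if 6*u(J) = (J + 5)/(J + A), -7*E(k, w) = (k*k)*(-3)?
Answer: 1850/7 ≈ 264.29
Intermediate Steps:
E(k, w) = 3*k²/7 (E(k, w) = -k*k*(-3)/7 = -k²*(-3)/7 = -(-3)*k²/7 = 3*k²/7)
u(J) = ⅙ (u(J) = ((J + 5)/(J + 5))/6 = ((5 + J)/(5 + J))/6 = (⅙)*1 = ⅙)
(-31 + u(1))*((-9 + E(-5, -1))*(12 - 17)) = (-31 + ⅙)*((-9 + (3/7)*(-5)²)*(12 - 17)) = -185*(-9 + (3/7)*25)*(-5)/6 = -185*(-9 + 75/7)*(-5)/6 = -370*(-5)/7 = -185/6*(-60/7) = 1850/7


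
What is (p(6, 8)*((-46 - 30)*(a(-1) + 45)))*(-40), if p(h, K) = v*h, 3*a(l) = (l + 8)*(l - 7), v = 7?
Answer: 3362240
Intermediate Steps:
a(l) = (-7 + l)*(8 + l)/3 (a(l) = ((l + 8)*(l - 7))/3 = ((8 + l)*(-7 + l))/3 = ((-7 + l)*(8 + l))/3 = (-7 + l)*(8 + l)/3)
p(h, K) = 7*h
(p(6, 8)*((-46 - 30)*(a(-1) + 45)))*(-40) = ((7*6)*((-46 - 30)*((-56/3 + (⅓)*(-1) + (⅓)*(-1)²) + 45)))*(-40) = (42*(-76*((-56/3 - ⅓ + (⅓)*1) + 45)))*(-40) = (42*(-76*((-56/3 - ⅓ + ⅓) + 45)))*(-40) = (42*(-76*(-56/3 + 45)))*(-40) = (42*(-76*79/3))*(-40) = (42*(-6004/3))*(-40) = -84056*(-40) = 3362240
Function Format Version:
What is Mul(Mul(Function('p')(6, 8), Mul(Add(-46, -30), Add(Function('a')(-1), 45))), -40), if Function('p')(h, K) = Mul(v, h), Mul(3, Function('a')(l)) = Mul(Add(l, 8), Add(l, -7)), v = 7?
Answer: 3362240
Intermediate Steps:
Function('a')(l) = Mul(Rational(1, 3), Add(-7, l), Add(8, l)) (Function('a')(l) = Mul(Rational(1, 3), Mul(Add(l, 8), Add(l, -7))) = Mul(Rational(1, 3), Mul(Add(8, l), Add(-7, l))) = Mul(Rational(1, 3), Mul(Add(-7, l), Add(8, l))) = Mul(Rational(1, 3), Add(-7, l), Add(8, l)))
Function('p')(h, K) = Mul(7, h)
Mul(Mul(Function('p')(6, 8), Mul(Add(-46, -30), Add(Function('a')(-1), 45))), -40) = Mul(Mul(Mul(7, 6), Mul(Add(-46, -30), Add(Add(Rational(-56, 3), Mul(Rational(1, 3), -1), Mul(Rational(1, 3), Pow(-1, 2))), 45))), -40) = Mul(Mul(42, Mul(-76, Add(Add(Rational(-56, 3), Rational(-1, 3), Mul(Rational(1, 3), 1)), 45))), -40) = Mul(Mul(42, Mul(-76, Add(Add(Rational(-56, 3), Rational(-1, 3), Rational(1, 3)), 45))), -40) = Mul(Mul(42, Mul(-76, Add(Rational(-56, 3), 45))), -40) = Mul(Mul(42, Mul(-76, Rational(79, 3))), -40) = Mul(Mul(42, Rational(-6004, 3)), -40) = Mul(-84056, -40) = 3362240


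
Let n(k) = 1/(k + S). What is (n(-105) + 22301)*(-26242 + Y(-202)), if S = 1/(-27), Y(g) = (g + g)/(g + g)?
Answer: -1659628025769/2836 ≈ -5.8520e+8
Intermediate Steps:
Y(g) = 1 (Y(g) = (2*g)/((2*g)) = (2*g)*(1/(2*g)) = 1)
S = -1/27 ≈ -0.037037
n(k) = 1/(-1/27 + k) (n(k) = 1/(k - 1/27) = 1/(-1/27 + k))
(n(-105) + 22301)*(-26242 + Y(-202)) = (27/(-1 + 27*(-105)) + 22301)*(-26242 + 1) = (27/(-1 - 2835) + 22301)*(-26241) = (27/(-2836) + 22301)*(-26241) = (27*(-1/2836) + 22301)*(-26241) = (-27/2836 + 22301)*(-26241) = (63245609/2836)*(-26241) = -1659628025769/2836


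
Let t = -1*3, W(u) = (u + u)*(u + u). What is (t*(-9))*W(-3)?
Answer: 972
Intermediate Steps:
W(u) = 4*u**2 (W(u) = (2*u)*(2*u) = 4*u**2)
t = -3
(t*(-9))*W(-3) = (-3*(-9))*(4*(-3)**2) = 27*(4*9) = 27*36 = 972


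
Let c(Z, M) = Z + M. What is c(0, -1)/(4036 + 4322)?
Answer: -1/8358 ≈ -0.00011965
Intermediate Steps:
c(Z, M) = M + Z
c(0, -1)/(4036 + 4322) = (-1 + 0)/(4036 + 4322) = -1/8358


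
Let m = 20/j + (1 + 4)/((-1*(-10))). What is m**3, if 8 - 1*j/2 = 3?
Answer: 125/8 ≈ 15.625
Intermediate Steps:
j = 10 (j = 16 - 2*3 = 16 - 6 = 10)
m = 5/2 (m = 20/10 + (1 + 4)/((-1*(-10))) = 20*(1/10) + 5/10 = 2 + 5*(1/10) = 2 + 1/2 = 5/2 ≈ 2.5000)
m**3 = (5/2)**3 = 125/8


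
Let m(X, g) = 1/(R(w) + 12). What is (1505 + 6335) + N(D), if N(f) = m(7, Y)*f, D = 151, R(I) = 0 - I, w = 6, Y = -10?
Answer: 47191/6 ≈ 7865.2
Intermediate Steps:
R(I) = -I
m(X, g) = 1/6 (m(X, g) = 1/(-1*6 + 12) = 1/(-6 + 12) = 1/6)
N(f) = f/6
(1505 + 6335) + N(D) = (1505 + 6335) + (1/6)*151 = 7840 + 151/6 = 47191/6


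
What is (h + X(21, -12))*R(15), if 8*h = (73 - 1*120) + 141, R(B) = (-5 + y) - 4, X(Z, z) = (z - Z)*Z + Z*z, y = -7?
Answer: 14932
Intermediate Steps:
X(Z, z) = Z*z + Z*(z - Z) (X(Z, z) = Z*(z - Z) + Z*z = Z*z + Z*(z - Z))
R(B) = -16 (R(B) = (-5 - 7) - 4 = -12 - 4 = -16)
h = 47/4 (h = ((73 - 1*120) + 141)/8 = ((73 - 120) + 141)/8 = (-47 + 141)/8 = (⅛)*94 = 47/4 ≈ 11.750)
(h + X(21, -12))*R(15) = (47/4 + 21*(-1*21 + 2*(-12)))*(-16) = (47/4 + 21*(-21 - 24))*(-16) = (47/4 + 21*(-45))*(-16) = (47/4 - 945)*(-16) = -3733/4*(-16) = 14932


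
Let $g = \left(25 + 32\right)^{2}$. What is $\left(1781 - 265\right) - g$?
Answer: $-1733$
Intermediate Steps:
$g = 3249$ ($g = 57^{2} = 3249$)
$\left(1781 - 265\right) - g = \left(1781 - 265\right) - 3249 = 1516 - 3249 = -1733$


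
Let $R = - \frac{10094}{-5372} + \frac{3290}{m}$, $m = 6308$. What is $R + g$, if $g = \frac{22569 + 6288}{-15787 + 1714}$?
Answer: $\frac{3477688398}{9935120501} \approx 0.35004$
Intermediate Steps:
$g = - \frac{9619}{4691}$ ($g = \frac{28857}{-14073} = 28857 \left(- \frac{1}{14073}\right) = - \frac{9619}{4691} \approx -2.0505$)
$R = \frac{5084177}{2117911}$ ($R = - \frac{10094}{-5372} + \frac{3290}{6308} = \left(-10094\right) \left(- \frac{1}{5372}\right) + 3290 \cdot \frac{1}{6308} = \frac{5047}{2686} + \frac{1645}{3154} = \frac{5084177}{2117911} \approx 2.4006$)
$R + g = \frac{5084177}{2117911} - \frac{9619}{4691} = \frac{3477688398}{9935120501}$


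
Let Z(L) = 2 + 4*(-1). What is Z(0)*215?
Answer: -430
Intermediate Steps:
Z(L) = -2 (Z(L) = 2 - 4 = -2)
Z(0)*215 = -2*215 = -430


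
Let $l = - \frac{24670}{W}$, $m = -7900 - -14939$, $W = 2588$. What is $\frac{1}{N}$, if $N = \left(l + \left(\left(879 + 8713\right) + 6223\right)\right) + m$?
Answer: $\frac{1294}{29560741} \approx 4.3774 \cdot 10^{-5}$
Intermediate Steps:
$m = 7039$ ($m = -7900 + 14939 = 7039$)
$l = - \frac{12335}{1294}$ ($l = - \frac{24670}{2588} = \left(-24670\right) \frac{1}{2588} = - \frac{12335}{1294} \approx -9.5325$)
$N = \frac{29560741}{1294}$ ($N = \left(- \frac{12335}{1294} + \left(\left(879 + 8713\right) + 6223\right)\right) + 7039 = \left(- \frac{12335}{1294} + \left(9592 + 6223\right)\right) + 7039 = \left(- \frac{12335}{1294} + 15815\right) + 7039 = \frac{20452275}{1294} + 7039 = \frac{29560741}{1294} \approx 22844.0$)
$\frac{1}{N} = \frac{1}{\frac{29560741}{1294}} = \frac{1294}{29560741}$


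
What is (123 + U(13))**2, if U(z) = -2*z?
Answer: 9409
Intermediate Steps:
(123 + U(13))**2 = (123 - 2*13)**2 = (123 - 26)**2 = 97**2 = 9409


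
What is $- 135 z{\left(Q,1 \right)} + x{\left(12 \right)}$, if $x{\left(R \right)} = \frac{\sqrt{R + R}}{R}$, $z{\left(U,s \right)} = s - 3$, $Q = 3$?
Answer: $270 + \frac{\sqrt{6}}{6} \approx 270.41$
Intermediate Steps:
$z{\left(U,s \right)} = -3 + s$
$x{\left(R \right)} = \frac{\sqrt{2}}{\sqrt{R}}$ ($x{\left(R \right)} = \frac{\sqrt{2 R}}{R} = \frac{\sqrt{2} \sqrt{R}}{R} = \frac{\sqrt{2}}{\sqrt{R}}$)
$- 135 z{\left(Q,1 \right)} + x{\left(12 \right)} = - 135 \left(-3 + 1\right) + \frac{\sqrt{2}}{2 \sqrt{3}} = \left(-135\right) \left(-2\right) + \sqrt{2} \frac{\sqrt{3}}{6} = 270 + \frac{\sqrt{6}}{6}$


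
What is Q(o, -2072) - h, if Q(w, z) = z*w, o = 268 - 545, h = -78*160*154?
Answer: 2495864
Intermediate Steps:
h = -1921920 (h = -12480*154 = -1921920)
o = -277
Q(w, z) = w*z
Q(o, -2072) - h = -277*(-2072) - 1*(-1921920) = 573944 + 1921920 = 2495864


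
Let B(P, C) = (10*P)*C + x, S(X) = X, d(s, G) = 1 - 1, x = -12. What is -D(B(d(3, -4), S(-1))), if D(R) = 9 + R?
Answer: 3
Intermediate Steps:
d(s, G) = 0
B(P, C) = -12 + 10*C*P (B(P, C) = (10*P)*C - 12 = 10*C*P - 12 = -12 + 10*C*P)
-D(B(d(3, -4), S(-1))) = -(9 + (-12 + 10*(-1)*0)) = -(9 + (-12 + 0)) = -(9 - 12) = -1*(-3) = 3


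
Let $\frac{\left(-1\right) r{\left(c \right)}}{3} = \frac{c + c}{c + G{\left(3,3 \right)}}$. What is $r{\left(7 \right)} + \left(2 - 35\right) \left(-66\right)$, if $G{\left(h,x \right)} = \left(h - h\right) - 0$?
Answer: $2172$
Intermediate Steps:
$G{\left(h,x \right)} = 0$ ($G{\left(h,x \right)} = 0 + 0 = 0$)
$r{\left(c \right)} = -6$ ($r{\left(c \right)} = - 3 \frac{c + c}{c + 0} = - 3 \frac{2 c}{c} = \left(-3\right) 2 = -6$)
$r{\left(7 \right)} + \left(2 - 35\right) \left(-66\right) = -6 + \left(2 - 35\right) \left(-66\right) = -6 - -2178 = -6 + 2178 = 2172$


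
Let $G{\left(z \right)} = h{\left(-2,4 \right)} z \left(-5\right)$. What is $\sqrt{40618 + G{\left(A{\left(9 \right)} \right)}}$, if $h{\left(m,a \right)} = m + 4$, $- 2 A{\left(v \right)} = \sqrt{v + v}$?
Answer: $\sqrt{40618 + 15 \sqrt{2}} \approx 201.59$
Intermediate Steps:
$A{\left(v \right)} = - \frac{\sqrt{2} \sqrt{v}}{2}$ ($A{\left(v \right)} = - \frac{\sqrt{v + v}}{2} = - \frac{\sqrt{2 v}}{2} = - \frac{\sqrt{2} \sqrt{v}}{2}$)
$h{\left(m,a \right)} = 4 + m$
$G{\left(z \right)} = - 10 z$ ($G{\left(z \right)} = \left(4 - 2\right) z \left(-5\right) = 2 z \left(-5\right) = - 10 z$)
$\sqrt{40618 + G{\left(A{\left(9 \right)} \right)}} = \sqrt{40618 - 10 \left(- \frac{\sqrt{2} \sqrt{9}}{2}\right)} = \sqrt{40618 - 10 \left(\left(- \frac{1}{2}\right) \sqrt{2} \cdot 3\right)} = \sqrt{40618 - 10 \left(- \frac{3 \sqrt{2}}{2}\right)} = \sqrt{40618 + 15 \sqrt{2}}$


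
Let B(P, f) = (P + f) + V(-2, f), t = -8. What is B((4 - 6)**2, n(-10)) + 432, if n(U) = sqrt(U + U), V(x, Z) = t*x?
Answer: 452 + 2*I*sqrt(5) ≈ 452.0 + 4.4721*I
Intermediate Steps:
V(x, Z) = -8*x
n(U) = sqrt(2)*sqrt(U) (n(U) = sqrt(2*U) = sqrt(2)*sqrt(U))
B(P, f) = 16 + P + f (B(P, f) = (P + f) - 8*(-2) = (P + f) + 16 = 16 + P + f)
B((4 - 6)**2, n(-10)) + 432 = (16 + (4 - 6)**2 + sqrt(2)*sqrt(-10)) + 432 = (16 + (-2)**2 + sqrt(2)*(I*sqrt(10))) + 432 = (16 + 4 + 2*I*sqrt(5)) + 432 = (20 + 2*I*sqrt(5)) + 432 = 452 + 2*I*sqrt(5)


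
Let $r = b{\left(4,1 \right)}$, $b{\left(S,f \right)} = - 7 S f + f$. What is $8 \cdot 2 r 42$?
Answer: $-18144$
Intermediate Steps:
$b{\left(S,f \right)} = f - 7 S f$ ($b{\left(S,f \right)} = - 7 S f + f = f - 7 S f$)
$r = -27$ ($r = 1 \left(1 - 28\right) = 1 \left(-27\right) = -27$)
$8 \cdot 2 r 42 = 8 \cdot 2 \left(-27\right) 42 = 16 \left(-27\right) 42 = \left(-432\right) 42 = -18144$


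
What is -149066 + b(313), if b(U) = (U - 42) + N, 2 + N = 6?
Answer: -148791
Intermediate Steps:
N = 4 (N = -2 + 6 = 4)
b(U) = -38 + U (b(U) = (U - 42) + 4 = (-42 + U) + 4 = -38 + U)
-149066 + b(313) = -149066 + (-38 + 313) = -149066 + 275 = -148791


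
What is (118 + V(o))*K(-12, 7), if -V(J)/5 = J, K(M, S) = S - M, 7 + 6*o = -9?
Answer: 7486/3 ≈ 2495.3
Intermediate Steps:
o = -8/3 (o = -7/6 + (⅙)*(-9) = -7/6 - 3/2 = -8/3 ≈ -2.6667)
V(J) = -5*J
(118 + V(o))*K(-12, 7) = (118 - 5*(-8/3))*(7 - 1*(-12)) = (118 + 40/3)*(7 + 12) = (394/3)*19 = 7486/3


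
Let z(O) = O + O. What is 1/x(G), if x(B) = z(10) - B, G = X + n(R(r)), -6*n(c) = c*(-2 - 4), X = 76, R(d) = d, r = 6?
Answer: -1/62 ≈ -0.016129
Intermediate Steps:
z(O) = 2*O
n(c) = c (n(c) = -c*(-2 - 4)/6 = -c*(-6)/6 = -(-1)*c = c)
G = 82 (G = 76 + 6 = 82)
x(B) = 20 - B (x(B) = 2*10 - B = 20 - B)
1/x(G) = 1/(20 - 1*82) = 1/(20 - 82) = 1/(-62) = -1/62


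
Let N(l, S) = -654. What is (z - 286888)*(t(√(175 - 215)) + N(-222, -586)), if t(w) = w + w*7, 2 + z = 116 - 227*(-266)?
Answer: 148060368 - 3622272*I*√10 ≈ 1.4806e+8 - 1.1455e+7*I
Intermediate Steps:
z = 60496 (z = -2 + (116 - 227*(-266)) = -2 + (116 + 60382) = -2 + 60498 = 60496)
t(w) = 8*w (t(w) = w + 7*w = 8*w)
(z - 286888)*(t(√(175 - 215)) + N(-222, -586)) = (60496 - 286888)*(8*√(175 - 215) - 654) = -226392*(8*√(-40) - 654) = -226392*(8*(2*I*√10) - 654) = -226392*(16*I*√10 - 654) = -226392*(-654 + 16*I*√10) = 148060368 - 3622272*I*√10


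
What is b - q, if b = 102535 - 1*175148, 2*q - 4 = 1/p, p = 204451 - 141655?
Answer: -9119863081/125592 ≈ -72615.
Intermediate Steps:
p = 62796
q = 251185/125592 (q = 2 + (½)/62796 = 2 + (½)*(1/62796) = 2 + 1/125592 = 251185/125592 ≈ 2.0000)
b = -72613 (b = 102535 - 175148 = -72613)
b - q = -72613 - 1*251185/125592 = -72613 - 251185/125592 = -9119863081/125592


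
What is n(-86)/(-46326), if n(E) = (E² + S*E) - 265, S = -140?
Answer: -19171/46326 ≈ -0.41383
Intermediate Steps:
n(E) = -265 + E² - 140*E (n(E) = (E² - 140*E) - 265 = -265 + E² - 140*E)
n(-86)/(-46326) = (-265 + (-86)² - 140*(-86))/(-46326) = (-265 + 7396 + 12040)*(-1/46326) = 19171*(-1/46326) = -19171/46326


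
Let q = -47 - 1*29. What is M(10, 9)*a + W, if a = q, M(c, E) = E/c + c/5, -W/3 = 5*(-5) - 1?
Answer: -712/5 ≈ -142.40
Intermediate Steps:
W = 78 (W = -3*(5*(-5) - 1) = -3*(-25 - 1) = -3*(-26) = 78)
M(c, E) = c/5 + E/c (M(c, E) = E/c + c*(⅕) = E/c + c/5 = c/5 + E/c)
q = -76 (q = -47 - 29 = -76)
a = -76
M(10, 9)*a + W = ((⅕)*10 + 9/10)*(-76) + 78 = (2 + 9*(⅒))*(-76) + 78 = (2 + 9/10)*(-76) + 78 = (29/10)*(-76) + 78 = -1102/5 + 78 = -712/5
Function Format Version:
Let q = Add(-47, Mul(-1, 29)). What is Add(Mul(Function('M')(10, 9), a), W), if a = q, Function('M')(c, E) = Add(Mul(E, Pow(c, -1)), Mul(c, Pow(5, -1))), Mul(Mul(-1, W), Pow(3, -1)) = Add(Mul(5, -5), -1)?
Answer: Rational(-712, 5) ≈ -142.40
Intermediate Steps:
W = 78 (W = Mul(-3, Add(Mul(5, -5), -1)) = Mul(-3, Add(-25, -1)) = Mul(-3, -26) = 78)
Function('M')(c, E) = Add(Mul(Rational(1, 5), c), Mul(E, Pow(c, -1))) (Function('M')(c, E) = Add(Mul(E, Pow(c, -1)), Mul(c, Rational(1, 5))) = Add(Mul(E, Pow(c, -1)), Mul(Rational(1, 5), c)) = Add(Mul(Rational(1, 5), c), Mul(E, Pow(c, -1))))
q = -76 (q = Add(-47, -29) = -76)
a = -76
Add(Mul(Function('M')(10, 9), a), W) = Add(Mul(Add(Mul(Rational(1, 5), 10), Mul(9, Pow(10, -1))), -76), 78) = Add(Mul(Add(2, Mul(9, Rational(1, 10))), -76), 78) = Add(Mul(Add(2, Rational(9, 10)), -76), 78) = Add(Mul(Rational(29, 10), -76), 78) = Add(Rational(-1102, 5), 78) = Rational(-712, 5)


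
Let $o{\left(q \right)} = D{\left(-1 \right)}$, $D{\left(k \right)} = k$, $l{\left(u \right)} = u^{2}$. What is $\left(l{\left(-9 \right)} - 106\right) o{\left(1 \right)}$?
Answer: $25$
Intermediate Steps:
$o{\left(q \right)} = -1$
$\left(l{\left(-9 \right)} - 106\right) o{\left(1 \right)} = \left(\left(-9\right)^{2} - 106\right) \left(-1\right) = \left(81 - 106\right) \left(-1\right) = \left(-25\right) \left(-1\right) = 25$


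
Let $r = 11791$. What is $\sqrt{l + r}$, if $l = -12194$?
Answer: $i \sqrt{403} \approx 20.075 i$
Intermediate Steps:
$\sqrt{l + r} = \sqrt{-12194 + 11791} = \sqrt{-403} = i \sqrt{403}$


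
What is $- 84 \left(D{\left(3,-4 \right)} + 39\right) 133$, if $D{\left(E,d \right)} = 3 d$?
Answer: $-301644$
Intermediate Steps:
$- 84 \left(D{\left(3,-4 \right)} + 39\right) 133 = - 84 \left(3 \left(-4\right) + 39\right) 133 = - 84 \left(-12 + 39\right) 133 = \left(-84\right) 27 \cdot 133 = \left(-2268\right) 133 = -301644$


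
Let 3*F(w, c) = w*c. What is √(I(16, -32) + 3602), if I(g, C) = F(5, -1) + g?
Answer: √32547/3 ≈ 60.136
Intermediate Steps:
F(w, c) = c*w/3 (F(w, c) = (w*c)/3 = (c*w)/3 = c*w/3)
I(g, C) = -5/3 + g (I(g, C) = (⅓)*(-1)*5 + g = -5/3 + g)
√(I(16, -32) + 3602) = √((-5/3 + 16) + 3602) = √(43/3 + 3602) = √(10849/3) = √32547/3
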